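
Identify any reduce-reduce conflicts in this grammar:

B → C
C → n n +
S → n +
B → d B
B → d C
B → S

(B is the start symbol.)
Yes — I10: [B → C .] vs [B → d C .]

A reduce-reduce conflict occurs when an LR(0) state has two complete items [A → α .] and [B → β .] — both call for a reduction, and with no lookahead the parser cannot choose between them.

Augment with B' → B and build the canonical LR(0) collection (I0 = CLOSURE({[B' → . B]}), then GOTO on every symbol after a dot until no new states appear). It has 11 states:
  I0: { [B → . C], [B → . S], [B → . d B], [B → . d C], [B' → . B], [C → . n n +], [S → . n +] }  — shift
  I1: { [B' → B .] }  — accept
  I2: { [B → C .] }  — reduce
  I3: { [B → S .] }  — reduce
  I4: { [B → . C], [B → . S], [B → . d B], [B → . d C], [B → d . B], [B → d . C], [C → . n n +], [S → . n +] }  — shift
  I5: { [C → n . n +], [S → n . +] }  — shift
  I6: { [S → n + .] }  — reduce
  I7: { [C → n n . +] }  — shift
  I8: { [C → n n + .] }  — reduce
  I9: { [B → d B .] }  — reduce
  I10: { [B → C .], [B → d C .] }  — 2 reduces

I10 contains complete items [B → C .], [B → d C .] — reduce-reduce conflict.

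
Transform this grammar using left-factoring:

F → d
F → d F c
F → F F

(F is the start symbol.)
Left-factoring transforms A → αβ₁ | αβ₂ into A → αA' and A' → β₁ | β₂
(α is the longest common prefix among the alternatives). Repeat until
no nonterminal has two alternatives with a common prefix.

Round 1: F has alternatives sharing prefix 'd'. Introduce F': F → d F'
  Add: F' → ε
  Add: F' → F c

No remaining common prefixes — done.

Resulting grammar:
F → d F'
F' → ε
F' → F c
F → F F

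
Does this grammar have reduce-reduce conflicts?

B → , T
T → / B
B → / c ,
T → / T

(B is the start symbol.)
No reduce-reduce conflicts

Augment with B' → B and build the canonical LR(0) collection (I0 = CLOSURE({[B' → . B]}), then GOTO on every symbol after a dot until no new states appear). It has 11 states:
  I0: { [B → . , T], [B → . / c ,], [B' → . B] }  — shift
  I1: { [B → , . T], [T → . / B], [T → . / T] }  — shift
  I2: { [B → / . c ,] }  — shift
  I3: { [B' → B .] }  — accept
  I4: { [B → / c . ,] }  — shift
  I5: { [B → / c , .] }  — reduce
  I6: { [B → . , T], [B → . / c ,], [T → . / B], [T → . / T], [T → / . B], [T → / . T] }  — shift
  I7: { [B → , T .] }  — reduce
  I8: { [B → . , T], [B → . / c ,], [B → / . c ,], [T → . / B], [T → . / T], [T → / . B], [T → / . T] }  — shift
  I9: { [T → / B .] }  — reduce
  I10: { [T → / T .] }  — reduce

No state contains more than one complete item.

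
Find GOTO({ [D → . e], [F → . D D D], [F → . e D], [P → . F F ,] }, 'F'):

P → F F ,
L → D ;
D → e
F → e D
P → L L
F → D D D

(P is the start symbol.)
{ [D → . e], [F → . D D D], [F → . e D], [P → F . F ,] }

GOTO(I, 'F') = CLOSURE({ [A → αX.β] : [A → α.Xβ] ∈ I, X = 'F' })

Items with dot before 'F', with the dot advanced:
  [P → . F F ,] → [P → F . F ,]
Closure of the advanced items:
  [P → F . F ,] has the dot before F: add [F → . e D], [F → . D D D]
  [F → . D D D] has the dot before D: add [D → . e]

GOTO = { [D → . e], [F → . D D D], [F → . e D], [P → F . F ,] }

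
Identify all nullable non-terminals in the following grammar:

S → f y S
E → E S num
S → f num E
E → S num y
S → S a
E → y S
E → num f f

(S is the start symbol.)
None

There are no ε-productions, so no non-terminal can derive ε.
No non-terminals are nullable.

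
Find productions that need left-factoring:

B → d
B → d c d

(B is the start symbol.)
Yes, B has productions with common prefix 'd'

Left-factoring is needed when two productions for the same non-terminal
share a common prefix on the right-hand side.

Productions for B:
  B → d
  B → d c d

Found common prefix 'd' in productions for B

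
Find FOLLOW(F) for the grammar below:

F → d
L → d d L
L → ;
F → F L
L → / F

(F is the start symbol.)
{ $, '/', ';', 'd' }

F is the start symbol, so $ ∈ FOLLOW(F).
In F → F L: F is followed by L, add FIRST(L) \ {ε} = { '/', ';', 'd' }
In L → / F: F is at the end, add FOLLOW(L)

The FOLLOW sets referred to above (computed the same way, to a fixed point):
  FOLLOW(L) = { $, '/', ';', 'd' }

Taking the union: FOLLOW(F) = { $, '/', ';', 'd' }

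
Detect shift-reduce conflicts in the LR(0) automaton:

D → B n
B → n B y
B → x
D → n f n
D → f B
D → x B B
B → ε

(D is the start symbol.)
Yes — I0: [B → .] vs [B → . n B y]; I3: [B → .] vs [B → . n B y]; I4: [B → .] vs [B → . n B y]; I5: [B → .] vs [B → . n B y]; I6: [B → .] vs [B → . n B y]; I7: [B → .] vs [B → . n B y]

A shift-reduce conflict occurs when an LR(0) state has both:
  - a complete (reduce) item [A → α .] (dot at the end), and
  - a shift item [B → β . c γ] (dot before a terminal).

Augment with D' → D and build the canonical LR(0) collection (I0 = CLOSURE({[D' → . D]}), then GOTO on every symbol after a dot until no new states appear). It has 16 states:
  I0: { [B → . n B y], [B → . x], [B → .], [D → . B n], [D → . f B], [D → . n f n], [D → . x B B], [D' → . D] }  — shift, reduce
  I1: { [D → B . n] }  — shift
  I2: { [D' → D .] }  — accept
  I3: { [B → . n B y], [B → . x], [B → .], [D → f . B] }  — shift, reduce
  I4: { [B → . n B y], [B → . x], [B → .], [B → n . B y], [D → n . f n] }  — shift, reduce
  I5: { [B → . n B y], [B → . x], [B → .], [B → x .], [D → x . B B] }  — shift, 2 reduces
  I6: { [B → . n B y], [B → . x], [B → .], [D → x B . B] }  — shift, reduce
  I7: { [B → . n B y], [B → . x], [B → .], [B → n . B y] }  — shift, reduce
  I8: { [B → x .] }  — reduce
  I9: { [B → n B . y] }  — shift
  I10: { [B → n B y .] }  — reduce
  I11: { [D → x B B .] }  — reduce
  I12: { [D → n f . n] }  — shift
  I13: { [D → n f n .] }  — reduce
  I14: { [D → f B .] }  — reduce
  I15: { [D → B n .] }  — reduce

I0 contains reduce item [B → .] and shift items [B → . n B y], [B → . x], [D → . f B], [D → . n f n], [D → . x B B] — shift-reduce conflict.
I3 contains reduce item [B → .] and shift items [B → . n B y], [B → . x] — shift-reduce conflict.
I4 contains reduce item [B → .] and shift items [B → . n B y], [B → . x], [D → n . f n] — shift-reduce conflict.
I5 contains reduce items [B → .], [B → x .] and shift items [B → . n B y], [B → . x] — shift-reduce conflict.
I6 contains reduce item [B → .] and shift items [B → . n B y], [B → . x] — shift-reduce conflict.
I7 contains reduce item [B → .] and shift items [B → . n B y], [B → . x] — shift-reduce conflict.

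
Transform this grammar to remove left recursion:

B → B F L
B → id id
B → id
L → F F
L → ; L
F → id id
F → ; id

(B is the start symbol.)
B is directly left-recursive. The standard transformation for
  A → A α₁ | ... | A α_m | β₁ | ... | β_n
is
  A  → β₁ A' | ... | β_n A'
  A' → α₁ A' | ... | α_m A' | ε

B → id id becomes B → id id B'
B → id becomes B → id B'
B → B F L becomes B' → F L B'
Add B' → ε

Productions for other non-terminals are unchanged:
  L → F F
  L → ; L
  F → id id
  F → ; id

Resulting grammar:
B → id id B'
B → id B'
B' → F L B'
B' → ε
L → F F
L → ; L
F → id id
F → ; id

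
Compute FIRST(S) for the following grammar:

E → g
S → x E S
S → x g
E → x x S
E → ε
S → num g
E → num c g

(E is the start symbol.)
From S → x E S:
  - x is a terminal: add 'x' and stop
From S → x g:
  - x is a terminal: add 'x' and stop
From S → num g:
  - num is a terminal: add 'num' and stop

Collecting: FIRST(S) = { 'num', 'x' }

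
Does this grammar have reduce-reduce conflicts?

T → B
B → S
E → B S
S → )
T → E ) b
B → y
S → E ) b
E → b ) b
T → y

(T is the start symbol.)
A reduce-reduce conflict occurs when an LR(0) state has two complete items [A → α .] and [B → β .] — both call for a reduction, and with no lookahead the parser cannot choose between them.

Augment with T' → T and build the canonical LR(0) collection (I0 = CLOSURE({[T' → . T]}), then GOTO on every symbol after a dot until no new states appear). It has 18 states:
  I0: { [B → . S], [B → . y], [E → . B S], [E → . b ) b], [S → . )], [S → . E ) b], [T → . B], [T → . E ) b], [T → . y], [T' → . T] }  — shift
  I1: { [S → ) .] }  — reduce
  I2: { [B → . S], [B → . y], [E → . B S], [E → . b ) b], [E → B . S], [S → . )], [S → . E ) b], [T → B .] }  — shift, reduce
  I3: { [S → E . ) b], [T → E . ) b] }  — shift
  I4: { [B → S .] }  — reduce
  I5: { [T' → T .] }  — accept
  I6: { [E → b . ) b] }  — shift
  I7: { [B → y .], [T → y .] }  — 2 reduces
  I8: { [E → b ) . b] }  — shift
  I9: { [E → b ) b .] }  — reduce
  I10: { [S → E ) . b], [T → E ) . b] }  — shift
  I11: { [S → E ) b .], [T → E ) b .] }  — 2 reduces
  I12: { [B → . S], [B → . y], [E → . B S], [E → . b ) b], [E → B . S], [S → . )], [S → . E ) b] }  — shift
  I13: { [S → E . ) b] }  — shift
  I14: { [B → S .], [E → B S .] }  — 2 reduces
  I15: { [B → y .] }  — reduce
  I16: { [S → E ) . b] }  — shift
  I17: { [S → E ) b .] }  — reduce

I7 contains complete items [B → y .], [T → y .] — reduce-reduce conflict.
I11 contains complete items [S → E ) b .], [T → E ) b .] — reduce-reduce conflict.
I14 contains complete items [B → S .], [E → B S .] — reduce-reduce conflict.

Answer: Yes — I7: [B → y .] vs [T → y .]; I11: [S → E ) b .] vs [T → E ) b .]; I14: [B → S .] vs [E → B S .]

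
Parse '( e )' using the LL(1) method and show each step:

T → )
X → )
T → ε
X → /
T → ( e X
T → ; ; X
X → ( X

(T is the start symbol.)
Stack is shown with the top on the left.

Stack    Input    Action
------------------------
T $      ( e ) $  output T → ( e X
( e X $  ( e ) $  match '('
e X $    e ) $    match 'e'
X $      ) $      output X → )
) $      ) $      match ')'
$        $        accept

The string is accepted.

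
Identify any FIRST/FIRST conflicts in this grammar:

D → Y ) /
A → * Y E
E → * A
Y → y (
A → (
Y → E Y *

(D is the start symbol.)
FIRST sets of the non-terminals at (or reachable through a nullable prefix from) the front of some alternative:
  FIRST(E) = { '*' }

Productions for A:
  A → * Y E: FIRST = { '*' }
  A → (: FIRST = { '(' }
Productions for Y:
  Y → y (: FIRST = { 'y' }
  Y → E Y *: FIRST = { '*' }
D, E have only one production, so no FIRST/FIRST conflict is possible there.

All alternatives of each non-terminal have pairwise disjoint FIRST sets.

Answer: No FIRST/FIRST conflicts.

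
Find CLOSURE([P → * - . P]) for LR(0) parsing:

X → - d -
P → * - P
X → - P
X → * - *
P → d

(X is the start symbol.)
To compute CLOSURE, for each item [A → α.Bβ] where B is a non-terminal, add [B → .γ] for all productions B → γ; repeat for the newly added items until nothing changes.

Start with: [P → * - . P]
  [P → * - . P] has the dot before P: add [P → . * - P], [P → . d]
No further items can be added.

CLOSURE = { [P → * - . P], [P → . * - P], [P → . d] }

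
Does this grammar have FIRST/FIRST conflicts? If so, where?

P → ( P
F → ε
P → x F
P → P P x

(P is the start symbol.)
A FIRST/FIRST conflict occurs when two productions N → α and N → β for the same non-terminal have FIRST(α) ∩ FIRST(β) ≠ ∅ (with ε ∈ FIRST of a nullable right-hand side, so two nullable alternatives also conflict).

FIRST sets of the non-terminals at (or reachable through a nullable prefix from) the front of some alternative:
  FIRST(P) = { '(', 'x' }

Productions for P:
  P → ( P: FIRST = { '(' }
  P → x F: FIRST = { 'x' }
  P → P P x: FIRST = { '(', 'x' }
F has only one production, so no FIRST/FIRST conflict is possible there.

Conflict for P: P → ( P and P → P P x
  Overlap: { '(' }
Conflict for P: P → x F and P → P P x
  Overlap: { 'x' }

Answer: Yes. P → '(' P / P → P P x on { '(' }; P → x F / P → P P x on { 'x' }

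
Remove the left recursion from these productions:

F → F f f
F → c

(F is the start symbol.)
F → c F'
F' → f f F'
F' → ε

F is directly left-recursive. The standard transformation for
  A → A α₁ | ... | A α_m | β₁ | ... | β_n
is
  A  → β₁ A' | ... | β_n A'
  A' → α₁ A' | ... | α_m A' | ε

F → c becomes F → c F'
F → F f f becomes F' → f f F'
Add F' → ε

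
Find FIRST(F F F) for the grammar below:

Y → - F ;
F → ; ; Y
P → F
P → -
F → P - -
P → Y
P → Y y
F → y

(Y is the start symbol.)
FIRST sets of the non-terminals involved (from the grammar, by fixed-point iteration):
  FIRST(F) = { '-', ';', 'y' }

To compute FIRST(F F F), process the symbols left to right:
Symbol F is a non-terminal. Add FIRST(F) \ {ε} = { '-', ';', 'y' }
F is not nullable (ε ∉ FIRST(F)), so stop here.
FIRST(F F F) = { '-', ';', 'y' }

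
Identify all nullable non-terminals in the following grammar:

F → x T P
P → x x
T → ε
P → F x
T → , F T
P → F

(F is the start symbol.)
A non-terminal is nullable if it can derive ε (the empty string): either it has an ε-production, or it has a production whose right-hand side consists entirely of nullable non-terminals.

ε-productions: T → ε
So T is immediately nullable.
No further non-terminal can be added: every production for the remaining non-terminals contains a terminal or a non-nullable non-terminal.
Nullable = { 'T' }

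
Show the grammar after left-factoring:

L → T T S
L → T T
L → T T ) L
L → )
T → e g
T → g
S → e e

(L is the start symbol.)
L → T T L'
L' → S
L' → ε
L' → ) L
L → )
T → e g
T → g
S → e e

Left-factoring transforms A → αβ₁ | αβ₂ into A → αA' and A' → β₁ | β₂
(α is the longest common prefix among the alternatives). Repeat until
no nonterminal has two alternatives with a common prefix.

Round 1: L has alternatives sharing prefix 'T T'. Introduce L': L → T T L'
  Add: L' → S
  Add: L' → ε
  Add: L' → ) L

No remaining common prefixes — done.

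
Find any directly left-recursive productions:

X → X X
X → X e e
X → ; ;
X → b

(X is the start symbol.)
Yes, X is left-recursive

Direct left recursion occurs when N → N α for some non-terminal N (the right-hand side begins with the left-hand side itself).

X → X X: LEFT RECURSIVE (starts with X)
X → X e e: LEFT RECURSIVE (starts with X)
X → ; ;: starts with ';'
X → b: starts with b

The grammar has direct left recursion on: X.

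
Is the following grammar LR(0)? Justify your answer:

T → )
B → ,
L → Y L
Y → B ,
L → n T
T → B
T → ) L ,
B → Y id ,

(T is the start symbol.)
A grammar is LR(0) if no state in the canonical LR(0) collection has:
  - both a shift item (dot before a terminal) and a complete item (shift-reduce conflict), or
  - two or more complete items (reduce-reduce conflict; the accept item [T' → T .] counts as a complete item here).

Augment with T' → T and build the canonical LR(0) collection (I0 = CLOSURE({[T' → . T]}), then GOTO on every symbol after a dot until no new states appear). It has 16 states:
  I0: { [B → . ,], [B → . Y id ,], [T → . ) L ,], [T → . )], [T → . B], [T' → . T], [Y → . B ,] }  — shift
  I1: { [B → . ,], [B → . Y id ,], [L → . Y L], [L → . n T], [T → ) . L ,], [T → ) .], [Y → . B ,] }  — shift, reduce
  I2: { [B → , .] }  — reduce
  I3: { [T → B .], [Y → B . ,] }  — shift, reduce
  I4: { [T' → T .] }  — accept
  I5: { [B → Y . id ,] }  — shift
  I6: { [B → Y id . ,] }  — shift
  I7: { [B → Y id , .] }  — reduce
  I8: { [Y → B , .] }  — reduce
  I9: { [Y → B . ,] }  — shift
  I10: { [T → ) L . ,] }  — shift
  I11: { [B → . ,], [B → . Y id ,], [B → Y . id ,], [L → . Y L], [L → . n T], [L → Y . L], [Y → . B ,] }  — shift
  I12: { [B → . ,], [B → . Y id ,], [L → n . T], [T → . ) L ,], [T → . )], [T → . B], [Y → . B ,] }  — shift
  I13: { [L → n T .] }  — reduce
  I14: { [L → Y L .] }  — reduce
  I15: { [T → ) L , .] }  — reduce

Conflict in state I1:
  Shift-reduce conflict between [T → ) .] and [B → . ,]
So the grammar is NOT LR(0).

Answer: No. Shift-reduce conflict between [T → ) .] and [B → . ,]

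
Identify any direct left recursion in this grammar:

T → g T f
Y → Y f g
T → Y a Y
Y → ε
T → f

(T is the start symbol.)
Direct left recursion occurs when N → N α for some non-terminal N (the right-hand side begins with the left-hand side itself).

T → g T f: starts with g
Y → Y f g: LEFT RECURSIVE (starts with Y)
T → Y a Y: starts with Y
Y → ε: starts with ε
T → f: starts with f

The grammar has direct left recursion on: Y.

Answer: Yes, Y is left-recursive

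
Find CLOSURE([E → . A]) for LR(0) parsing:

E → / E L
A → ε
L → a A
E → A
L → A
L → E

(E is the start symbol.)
To compute CLOSURE, for each item [A → α.Bβ] where B is a non-terminal, add [B → .γ] for all productions B → γ; repeat for the newly added items until nothing changes.

Start with: [E → . A]
  [E → . A] has the dot before A: add [A → .]
No further items can be added.

CLOSURE = { [A → .], [E → . A] }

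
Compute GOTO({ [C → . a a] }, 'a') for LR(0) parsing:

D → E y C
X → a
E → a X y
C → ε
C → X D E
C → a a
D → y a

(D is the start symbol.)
{ [C → a . a] }

GOTO(I, 'a') = CLOSURE({ [A → αX.β] : [A → α.Xβ] ∈ I, X = 'a' })

Items with dot before 'a', with the dot advanced:
  [C → . a a] → [C → a . a]
Closure adds nothing (no advanced item has the dot before a non-terminal).

GOTO = { [C → a . a] }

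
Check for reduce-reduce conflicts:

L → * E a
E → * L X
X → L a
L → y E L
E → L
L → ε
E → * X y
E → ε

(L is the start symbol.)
Augment with L' → L and build the canonical LR(0) collection (I0 = CLOSURE({[L' → . L]}), then GOTO on every symbol after a dot until no new states appear). It has 16 states:
  I0: { [L → . * E a], [L → . y E L], [L → .], [L' → . L] }  — shift, reduce
  I1: { [E → . * L X], [E → . * X y], [E → . L], [E → .], [L → * . E a], [L → . * E a], [L → . y E L], [L → .] }  — shift, 2 reduces
  I2: { [L' → L .] }  — accept
  I3: { [E → . * L X], [E → . * X y], [E → . L], [E → .], [L → . * E a], [L → . y E L], [L → .], [L → y . E L] }  — shift, 2 reduces
  I4: { [E → * . L X], [E → * . X y], [E → . * L X], [E → . * X y], [E → . L], [E → .], [L → * . E a], [L → . * E a], [L → . y E L], [L → .], [X → . L a] }  — shift, 2 reduces
  I5: { [L → . * E a], [L → . y E L], [L → .], [L → y E . L] }  — shift, reduce
  I6: { [E → L .] }  — reduce
  I7: { [L → y E L .] }  — reduce
  I8: { [L → * E . a] }  — shift
  I9: { [E → * L . X], [E → L .], [L → . * E a], [L → . y E L], [L → .], [X → . L a], [X → L . a] }  — shift, 2 reduces
  I10: { [E → * X . y] }  — shift
  I11: { [E → * X y .] }  — reduce
  I12: { [X → L . a] }  — shift
  I13: { [E → * L X .] }  — reduce
  I14: { [X → L a .] }  — reduce
  I15: { [L → * E a .] }  — reduce

I1 contains complete items [E → .], [L → .] — reduce-reduce conflict.
I3 contains complete items [E → .], [L → .] — reduce-reduce conflict.
I4 contains complete items [E → .], [L → .] — reduce-reduce conflict.
I9 contains complete items [E → L .], [L → .] — reduce-reduce conflict.

Answer: Yes — I1: [E → .] vs [L → .]; I3: [E → .] vs [L → .]; I4: [E → .] vs [L → .]; I9: [E → L .] vs [L → .]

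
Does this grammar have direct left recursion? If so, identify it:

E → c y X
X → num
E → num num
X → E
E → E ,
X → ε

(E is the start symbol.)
E → c y X: starts with c
X → num: starts with num
E → num num: starts with num
X → E: starts with E
E → E ,: LEFT RECURSIVE (starts with E)
X → ε: starts with ε

The grammar has direct left recursion on: E.

Answer: Yes, E is left-recursive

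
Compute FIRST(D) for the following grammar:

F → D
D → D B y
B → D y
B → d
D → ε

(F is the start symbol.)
{ 'd', 'y', ε }

FIRST sets of the other non-terminals involved (by the same procedure, iterated to a fixed point):
  FIRST(B) = { 'd', 'y' }

From D → D B y:
  - D is the symbol being defined: contributes nothing new
    D is nullable, so continue to the next symbol
  - B is a non-terminal: add FIRST(B) \ {ε} = { 'd', 'y' }
    B is not nullable, so stop
From D → ε:
  - ε-production, so ε ∈ FIRST(D)

Collecting: FIRST(D) = { 'd', 'y', ε }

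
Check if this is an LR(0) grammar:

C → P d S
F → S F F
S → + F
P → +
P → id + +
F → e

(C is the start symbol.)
A grammar is LR(0) if no state in the canonical LR(0) collection has:
  - both a shift item (dot before a terminal) and a complete item (shift-reduce conflict), or
  - two or more complete items (reduce-reduce conflict; the accept item [C' → C .] counts as a complete item here).

Augment with C' → C and build the canonical LR(0) collection (I0 = CLOSURE({[C' → . C]}), then GOTO on every symbol after a dot until no new states appear). It has 15 states:
  I0: { [C → . P d S], [C' → . C], [P → . +], [P → . id + +] }  — shift
  I1: { [P → + .] }  — reduce
  I2: { [C' → C .] }  — accept
  I3: { [C → P . d S] }  — shift
  I4: { [P → id . + +] }  — shift
  I5: { [P → id + . +] }  — shift
  I6: { [P → id + + .] }  — reduce
  I7: { [C → P d . S], [S → . + F] }  — shift
  I8: { [F → . S F F], [F → . e], [S → + . F], [S → . + F] }  — shift
  I9: { [C → P d S .] }  — reduce
  I10: { [S → + F .] }  — reduce
  I11: { [F → . S F F], [F → . e], [F → S . F F], [S → . + F] }  — shift
  I12: { [F → e .] }  — reduce
  I13: { [F → . S F F], [F → . e], [F → S F . F], [S → . + F] }  — shift
  I14: { [F → S F F .] }  — reduce

Every state is either a pure shift/goto state or contains exactly one complete item and nothing to shift — no conflicts. The grammar is LR(0).

Answer: Yes, the grammar is LR(0)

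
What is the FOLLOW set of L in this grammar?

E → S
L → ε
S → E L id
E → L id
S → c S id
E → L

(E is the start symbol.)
{ $, 'id' }

To compute FOLLOW(L), find every occurrence of L on a right-hand side N → α L β: add FIRST(β) \ {ε}, and if β is empty or nullable also add FOLLOW(N). Iterate to a fixed point.

In S → E L id: L is followed by id, add FIRST(id) \ {ε} = { 'id' }
In E → L id: L is followed by id, add FIRST(id) \ {ε} = { 'id' }
In E → L: L is at the end, add FOLLOW(E)

The FOLLOW sets referred to above (computed the same way, to a fixed point):
  FOLLOW(E) = { $, 'id' }

Taking the union: FOLLOW(L) = { $, 'id' }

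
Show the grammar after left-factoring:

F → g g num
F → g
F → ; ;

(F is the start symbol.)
Left-factoring transforms A → αβ₁ | αβ₂ into A → αA' and A' → β₁ | β₂
(α is the longest common prefix among the alternatives). Repeat until
no nonterminal has two alternatives with a common prefix.

Round 1: F has alternatives sharing prefix 'g'. Introduce F': F → g F'
  Add: F' → g num
  Add: F' → ε

No remaining common prefixes — done.

Resulting grammar:
F → g F'
F' → g num
F' → ε
F → ; ;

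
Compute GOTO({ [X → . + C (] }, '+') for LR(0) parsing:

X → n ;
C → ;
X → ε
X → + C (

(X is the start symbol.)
{ [C → . ;], [X → + . C (] }

GOTO(I, '+') = CLOSURE({ [A → αX.β] : [A → α.Xβ] ∈ I, X = '+' })

Items with dot before '+', with the dot advanced:
  [X → . + C (] → [X → + . C (]
Closure of the advanced items:
  [X → + . C (] has the dot before C: add [C → . ;]

GOTO = { [C → . ;], [X → + . C (] }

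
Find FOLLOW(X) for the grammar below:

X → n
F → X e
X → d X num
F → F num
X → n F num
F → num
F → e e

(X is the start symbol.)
{ $, 'e', 'num' }

To compute FOLLOW(X), find every occurrence of X on a right-hand side N → α X β: add FIRST(β) \ {ε}, and if β is empty or nullable also add FOLLOW(N). Iterate to a fixed point.

X is the start symbol, so $ ∈ FOLLOW(X).
In F → X e: X is followed by e, add FIRST(e) \ {ε} = { 'e' }
In X → d X num: X is followed by num, add FIRST(num) \ {ε} = { 'num' }

Taking the union: FOLLOW(X) = { $, 'e', 'num' }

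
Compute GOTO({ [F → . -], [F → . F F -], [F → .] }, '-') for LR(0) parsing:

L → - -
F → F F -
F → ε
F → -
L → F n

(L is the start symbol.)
GOTO(I, '-') = CLOSURE({ [A → αX.β] : [A → α.Xβ] ∈ I, X = '-' })

Items with dot before '-', with the dot advanced:
  [F → . -] → [F → - .]
Closure adds nothing (no advanced item has the dot before a non-terminal).

GOTO = { [F → - .] }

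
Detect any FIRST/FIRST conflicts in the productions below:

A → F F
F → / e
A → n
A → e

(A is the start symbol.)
No FIRST/FIRST conflicts.

A FIRST/FIRST conflict occurs when two productions N → α and N → β for the same non-terminal have FIRST(α) ∩ FIRST(β) ≠ ∅ (with ε ∈ FIRST of a nullable right-hand side, so two nullable alternatives also conflict).

FIRST sets of the non-terminals at (or reachable through a nullable prefix from) the front of some alternative:
  FIRST(F) = { '/' }

Productions for A:
  A → F F: FIRST = { '/' }
  A → n: FIRST = { 'n' }
  A → e: FIRST = { 'e' }
F has only one production, so no FIRST/FIRST conflict is possible there.

All alternatives of each non-terminal have pairwise disjoint FIRST sets.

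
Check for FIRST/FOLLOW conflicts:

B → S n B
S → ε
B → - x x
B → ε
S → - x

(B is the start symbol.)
A FIRST/FOLLOW conflict occurs when a non-terminal N has a nullable alternative N → β (β ⇒* ε) and another alternative N → α with FIRST(α) ∩ FOLLOW(N) ≠ ∅: on such a lookahead the parser cannot decide between expanding α and letting N vanish via β.

Nullable non-terminals: B, S.
FIRST sets used below: FIRST(S) = { '-', ε }

B: nullable alternative(s) B → ε; FOLLOW(B) = { $ }
  B → S n B: FIRST \ {ε} = { '-', 'n' } — disjoint from FOLLOW(B)
  B → - x x: FIRST \ {ε} = { '-' } — disjoint from FOLLOW(B)
  B → ε: FIRST \ {ε} = { } — this is the only nullable alternative, skip

S: nullable alternative(s) S → ε; FOLLOW(S) = { 'n' }
  S → ε: FIRST \ {ε} = { } — this is the only nullable alternative, skip
  S → - x: FIRST \ {ε} = { '-' } — disjoint from FOLLOW(S)

No FIRST/FOLLOW conflicts found.

Answer: No FIRST/FOLLOW conflicts.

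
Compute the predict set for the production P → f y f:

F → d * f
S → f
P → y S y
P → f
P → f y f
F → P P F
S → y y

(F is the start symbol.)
{ 'f' }

PREDICT(P → f y f) = (FIRST(RHS) \ {ε}) ∪ (FOLLOW(P) if ε ∈ FIRST(RHS), i.e. RHS ⇒* ε)
FIRST(f y f) = { 'f' }
ε ∉ FIRST(f y f), so FOLLOW(P) is not added.
PREDICT(P → f y f) = { 'f' }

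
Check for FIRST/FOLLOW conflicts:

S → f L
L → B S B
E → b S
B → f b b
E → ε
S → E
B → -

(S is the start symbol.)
Yes. S → f L with FOLLOW(S) on { 'f' }

A FIRST/FOLLOW conflict occurs when a non-terminal N has a nullable alternative N → β (β ⇒* ε) and another alternative N → α with FIRST(α) ∩ FOLLOW(N) ≠ ∅: on such a lookahead the parser cannot decide between expanding α and letting N vanish via β.

Nullable non-terminals: E, S.
FIRST sets used below: FIRST(E) = { 'b', ε }

E: nullable alternative(s) E → ε; FOLLOW(E) = { $, '-', 'f' }
  E → b S: FIRST \ {ε} = { 'b' } — disjoint from FOLLOW(E)
  E → ε: FIRST \ {ε} = { } — this is the only nullable alternative, skip

S: nullable alternative(s) S → E; FOLLOW(S) = { $, '-', 'f' }
  S → f L: FIRST \ {ε} = { 'f' } — overlaps FOLLOW(S) on { 'f' }: CONFLICT
  S → E: FIRST \ {ε} = { 'b' } — this is the only nullable alternative, skip

B, L have no nullable alternative, so no FIRST/FOLLOW check is needed there.

So the grammar has 1 FIRST/FOLLOW conflict (marked CONFLICT above).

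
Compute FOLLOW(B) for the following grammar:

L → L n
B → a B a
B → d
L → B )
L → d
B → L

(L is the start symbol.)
To compute FOLLOW(B), find every occurrence of B on a right-hand side N → α B β: add FIRST(β) \ {ε}, and if β is empty or nullable also add FOLLOW(N). Iterate to a fixed point.

In B → a B a: B is followed by a, add FIRST(a) \ {ε} = { 'a' }
In L → B ): B is followed by ')', add FIRST(')') \ {ε} = { ')' }

Taking the union: FOLLOW(B) = { ')', 'a' }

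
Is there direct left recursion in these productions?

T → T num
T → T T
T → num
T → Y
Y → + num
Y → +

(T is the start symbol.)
Yes, T is left-recursive

Direct left recursion occurs when N → N α for some non-terminal N (the right-hand side begins with the left-hand side itself).

T → T num: LEFT RECURSIVE (starts with T)
T → T T: LEFT RECURSIVE (starts with T)
T → num: starts with num
T → Y: starts with Y
Y → + num: starts with '+'
Y → +: starts with '+'

The grammar has direct left recursion on: T.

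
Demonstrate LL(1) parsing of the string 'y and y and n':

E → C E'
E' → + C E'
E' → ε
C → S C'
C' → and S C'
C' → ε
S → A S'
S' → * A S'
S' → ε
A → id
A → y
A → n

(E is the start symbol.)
LL(1) parsing maintains a stack (initially the start symbol over $) and the input. At each step: if the stack top is a terminal, match it against the current input token; if it is a non-terminal N, replace it with the RHS of M[N, lookahead] (the unique production whose predict set contains the lookahead).

Stack is shown with the top on the left.

Stack          Input            Action
--------------------------------------
E $            y and y and n $  output E → C E'
C E' $         y and y and n $  output C → S C'
S C' E' $      y and y and n $  output S → A S'
A S' C' E' $   y and y and n $  output A → y
y S' C' E' $   y and y and n $  match 'y'
S' C' E' $     and y and n $    output S' → ε
C' E' $        and y and n $    output C' → and S C'
and S C' E' $  and y and n $    match 'and'
S C' E' $      y and n $        output S → A S'
A S' C' E' $   y and n $        output A → y
y S' C' E' $   y and n $        match 'y'
S' C' E' $     and n $          output S' → ε
C' E' $        and n $          output C' → and S C'
and S C' E' $  and n $          match 'and'
S C' E' $      n $              output S → A S'
A S' C' E' $   n $              output A → n
n S' C' E' $   n $              match 'n'
S' C' E' $     $                output S' → ε
C' E' $        $                output C' → ε
E' $           $                output E' → ε
$              $                accept

The string is accepted.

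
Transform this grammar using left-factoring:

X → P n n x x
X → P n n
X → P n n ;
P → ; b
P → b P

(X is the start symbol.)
X → P n n X'
X' → x x
X' → ε
X' → ;
P → ; b
P → b P

Left-factoring transforms A → αβ₁ | αβ₂ into A → αA' and A' → β₁ | β₂
(α is the longest common prefix among the alternatives). Repeat until
no nonterminal has two alternatives with a common prefix.

Round 1: X has alternatives sharing prefix 'P n n'. Introduce X': X → P n n X'
  Add: X' → x x
  Add: X' → ε
  Add: X' → ;

No remaining common prefixes — done.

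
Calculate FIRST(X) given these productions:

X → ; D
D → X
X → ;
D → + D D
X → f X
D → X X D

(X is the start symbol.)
{ ';', 'f' }

From X → ; D:
  - ';' is a terminal: add ';' and stop
From X → ;:
  - ';' is a terminal: add ';' and stop
From X → f X:
  - f is a terminal: add 'f' and stop

Collecting: FIRST(X) = { ';', 'f' }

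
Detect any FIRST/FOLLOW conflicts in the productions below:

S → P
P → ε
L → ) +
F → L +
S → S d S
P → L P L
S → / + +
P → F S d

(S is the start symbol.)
Yes. S → S d S with FOLLOW(S) on { 'd' }; P → L P L with FOLLOW(P) on { ')' }; P → F S d with FOLLOW(P) on { ')' }

Nullable non-terminals: P, S.
FIRST sets used below: FIRST(L) = { ')' }, FIRST(F) = { ')' }, FIRST(P) = { ')', ε }, FIRST(S) = { ')', '/', 'd', ε }

P: nullable alternative(s) P → ε; FOLLOW(P) = { $, ')', 'd' }
  P → ε: FIRST \ {ε} = { } — this is the only nullable alternative, skip
  P → L P L: FIRST \ {ε} = { ')' } — overlaps FOLLOW(P) on { ')' }: CONFLICT
  P → F S d: FIRST \ {ε} = { ')' } — overlaps FOLLOW(P) on { ')' }: CONFLICT

S: nullable alternative(s) S → P; FOLLOW(S) = { $, 'd' }
  S → P: FIRST \ {ε} = { ')' } — this is the only nullable alternative, skip
  S → S d S: FIRST \ {ε} = { ')', '/', 'd' } — overlaps FOLLOW(S) on { 'd' }: CONFLICT
  S → / + +: FIRST \ {ε} = { '/' } — disjoint from FOLLOW(S)

F, L have no nullable alternative, so no FIRST/FOLLOW check is needed there.

So the grammar has 3 FIRST/FOLLOW conflicts (marked CONFLICT above).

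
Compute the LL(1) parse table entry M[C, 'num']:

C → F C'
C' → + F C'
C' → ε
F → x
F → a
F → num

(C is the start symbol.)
To find M[C, 'num'], we find productions for C where 'num' is in the predict set (PREDICT(N → α) = (FIRST(α) \ {ε}) ∪ (FOLLOW(N) if α ⇒* ε)).

Relevant sets:
  FIRST(F) = { 'a', 'num', 'x' }

C → F C': PREDICT = { 'a', 'num', 'x' }
  'num' is in predict set, so this production goes in M[C, 'num']

M[C, 'num'] = C → F C'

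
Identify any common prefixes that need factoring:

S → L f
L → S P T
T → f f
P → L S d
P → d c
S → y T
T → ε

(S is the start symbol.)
No, left-factoring is not needed

Left-factoring is needed when two productions for the same non-terminal
share a common prefix on the right-hand side.

Productions for S:
  S → L f
  S → y T
Productions for T:
  T → f f
  T → ε
Productions for P:
  P → L S d
  P → d c

No common prefixes found.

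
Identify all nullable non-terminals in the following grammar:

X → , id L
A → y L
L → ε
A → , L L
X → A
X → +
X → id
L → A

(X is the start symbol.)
{ 'L' }

ε-productions: L → ε
So L is immediately nullable.
No further non-terminal can be added: every production for the remaining non-terminals contains a terminal or a non-nullable non-terminal.
Nullable = { 'L' }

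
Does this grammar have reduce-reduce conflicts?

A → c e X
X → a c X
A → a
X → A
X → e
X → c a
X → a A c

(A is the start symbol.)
Augment with A' → A and build the canonical LR(0) collection (I0 = CLOSURE({[A' → . A]}), then GOTO on every symbol after a dot until no new states appear). It has 16 states:
  I0: { [A → . a], [A → . c e X], [A' → . A] }  — shift
  I1: { [A' → A .] }  — accept
  I2: { [A → a .] }  — reduce
  I3: { [A → c . e X] }  — shift
  I4: { [A → . a], [A → . c e X], [A → c e . X], [X → . A], [X → . a A c], [X → . a c X], [X → . c a], [X → . e] }  — shift
  I5: { [X → A .] }  — reduce
  I6: { [A → c e X .] }  — reduce
  I7: { [A → . a], [A → . c e X], [A → a .], [X → a . A c], [X → a . c X] }  — shift, reduce
  I8: { [A → c . e X], [X → c . a] }  — shift
  I9: { [X → e .] }  — reduce
  I10: { [X → c a .] }  — reduce
  I11: { [X → a A . c] }  — shift
  I12: { [A → . a], [A → . c e X], [A → c . e X], [X → . A], [X → . a A c], [X → . a c X], [X → . c a], [X → . e], [X → a c . X] }  — shift
  I13: { [X → a c X .] }  — reduce
  I14: { [A → . a], [A → . c e X], [A → c e . X], [X → . A], [X → . a A c], [X → . a c X], [X → . c a], [X → . e], [X → e .] }  — shift, reduce
  I15: { [X → a A c .] }  — reduce

No state contains more than one complete item.

Answer: No reduce-reduce conflicts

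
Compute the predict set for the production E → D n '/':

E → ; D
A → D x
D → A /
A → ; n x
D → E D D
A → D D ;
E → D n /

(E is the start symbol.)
{ ';' }

PREDICT(E → D n '/') = (FIRST(RHS) \ {ε}) ∪ (FOLLOW(E) if ε ∈ FIRST(RHS), i.e. RHS ⇒* ε)
FIRST(D) = { ';' }
FIRST(D n '/') = { ';' }
ε ∉ FIRST(D n '/'), so FOLLOW(E) is not added.
PREDICT(E → D n '/') = { ';' }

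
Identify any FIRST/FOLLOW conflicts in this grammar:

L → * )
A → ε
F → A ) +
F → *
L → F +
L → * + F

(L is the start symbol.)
A FIRST/FOLLOW conflict occurs when a non-terminal N has a nullable alternative N → β (β ⇒* ε) and another alternative N → α with FIRST(α) ∩ FOLLOW(N) ≠ ∅: on such a lookahead the parser cannot decide between expanding α and letting N vanish via β.

Nullable non-terminals: A.
A has a nullable alternative but only one production, so nothing to check.

F, L have no nullable alternative, so no FIRST/FOLLOW check is needed there.

No FIRST/FOLLOW conflicts found.

Answer: No FIRST/FOLLOW conflicts.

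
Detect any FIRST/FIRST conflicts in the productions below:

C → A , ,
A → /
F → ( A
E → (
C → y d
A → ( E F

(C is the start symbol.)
FIRST sets of the non-terminals at (or reachable through a nullable prefix from) the front of some alternative:
  FIRST(A) = { '(', '/' }

Productions for C:
  C → A , ,: FIRST = { '(', '/' }
  C → y d: FIRST = { 'y' }
Productions for A:
  A → /: FIRST = { '/' }
  A → ( E F: FIRST = { '(' }
F, E have only one production, so no FIRST/FIRST conflict is possible there.

All alternatives of each non-terminal have pairwise disjoint FIRST sets.

Answer: No FIRST/FIRST conflicts.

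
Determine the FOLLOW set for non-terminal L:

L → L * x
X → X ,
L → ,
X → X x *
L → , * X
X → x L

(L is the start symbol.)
L is the start symbol, so $ ∈ FOLLOW(L).
In L → L * x: L is followed by '*' x, add FIRST('*' x) \ {ε} = { '*' }
In X → x L: L is at the end, add FOLLOW(X)

The FOLLOW sets referred to above (computed the same way, to a fixed point):
  FOLLOW(X) = { $, '*', ',', 'x' }

Taking the union: FOLLOW(L) = { $, '*', ',', 'x' }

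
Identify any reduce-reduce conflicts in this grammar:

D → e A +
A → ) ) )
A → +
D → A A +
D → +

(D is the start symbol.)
Yes — I2: [A → + .] vs [D → + .]

A reduce-reduce conflict occurs when an LR(0) state has two complete items [A → α .] and [B → β .] — both call for a reduction, and with no lookahead the parser cannot choose between them.

Augment with D' → D and build the canonical LR(0) collection (I0 = CLOSURE({[D' → . D]}), then GOTO on every symbol after a dot until no new states appear). It has 13 states:
  I0: { [A → . ) ) )], [A → . +], [D → . +], [D → . A A +], [D → . e A +], [D' → . D] }  — shift
  I1: { [A → ) . ) )] }  — shift
  I2: { [A → + .], [D → + .] }  — 2 reduces
  I3: { [A → . ) ) )], [A → . +], [D → A . A +] }  — shift
  I4: { [D' → D .] }  — accept
  I5: { [A → . ) ) )], [A → . +], [D → e . A +] }  — shift
  I6: { [A → + .] }  — reduce
  I7: { [D → e A . +] }  — shift
  I8: { [D → e A + .] }  — reduce
  I9: { [D → A A . +] }  — shift
  I10: { [D → A A + .] }  — reduce
  I11: { [A → ) ) . )] }  — shift
  I12: { [A → ) ) ) .] }  — reduce

I2 contains complete items [A → + .], [D → + .] — reduce-reduce conflict.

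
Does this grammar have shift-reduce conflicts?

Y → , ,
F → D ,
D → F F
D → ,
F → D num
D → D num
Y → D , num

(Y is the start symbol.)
Yes — I1: [D → , .] vs [Y → , . ,]; I7: [D → F F .] vs [D → . ,]; I10: [F → D , .] vs [Y → D , . num]

A shift-reduce conflict occurs when an LR(0) state has both:
  - a complete (reduce) item [A → α .] (dot at the end), and
  - a shift item [B → β . c γ] (dot before a terminal).

Augment with Y' → Y and build the canonical LR(0) collection (I0 = CLOSURE({[Y' → . Y]}), then GOTO on every symbol after a dot until no new states appear). It has 13 states:
  I0: { [D → . ,], [D → . D num], [D → . F F], [F → . D ,], [F → . D num], [Y → . , ,], [Y → . D , num], [Y' → . Y] }  — shift
  I1: { [D → , .], [Y → , . ,] }  — shift, reduce
  I2: { [D → D . num], [F → D . ,], [F → D . num], [Y → D . , num] }  — shift
  I3: { [D → . ,], [D → . D num], [D → . F F], [D → F . F], [F → . D ,], [F → . D num] }  — shift
  I4: { [Y' → Y .] }  — accept
  I5: { [D → , .] }  — reduce
  I6: { [D → D . num], [F → D . ,], [F → D . num] }  — shift
  I7: { [D → . ,], [D → . D num], [D → . F F], [D → F . F], [D → F F .], [F → . D ,], [F → . D num] }  — shift, reduce
  I8: { [F → D , .] }  — reduce
  I9: { [D → D num .], [F → D num .] }  — 2 reduces
  I10: { [F → D , .], [Y → D , . num] }  — shift, reduce
  I11: { [Y → D , num .] }  — reduce
  I12: { [Y → , , .] }  — reduce

I1 contains reduce item [D → , .] and shift item [Y → , . ,] — shift-reduce conflict.
I7 contains reduce item [D → F F .] and shift item [D → . ,] — shift-reduce conflict.
I10 contains reduce item [F → D , .] and shift item [Y → D , . num] — shift-reduce conflict.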